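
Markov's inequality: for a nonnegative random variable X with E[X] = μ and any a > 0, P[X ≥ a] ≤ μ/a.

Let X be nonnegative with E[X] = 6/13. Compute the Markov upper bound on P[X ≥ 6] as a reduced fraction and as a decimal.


μ = E[X] = 6/13, a = 6.
Markov: P[X ≥ 6] ≤ μ/a = (6/13)/6 = 1/13.
Numerically: ≈ 0.0769.
(Since a = 6 > μ = 0.4615, the bound 1/13 is < 1 and informative.)

P[X ≥ 6] ≤ 1/13 ≈ 0.0769.


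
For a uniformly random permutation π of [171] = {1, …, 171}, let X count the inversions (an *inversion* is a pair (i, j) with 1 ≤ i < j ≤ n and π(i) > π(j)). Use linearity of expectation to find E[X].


Write X = Σ X_I over the C(171, 2) = 14535 pairs i < j, with X_I the indicator of one inversion.
There are 14535 indicators.
For each fixed pair i < j, the values π(i) and π(j) are two distinct elements of {1, …, 171} in uniformly random order; by symmetry P[π(i) > π(j)] = 1/2.
By linearity: E[X] = 14535 · (1/2) = C(171, 2) · (1/2) = 14535/2 = 14535/2 ≈ 7267.5000.

E[X] = 14535/2 = 7267.5000.


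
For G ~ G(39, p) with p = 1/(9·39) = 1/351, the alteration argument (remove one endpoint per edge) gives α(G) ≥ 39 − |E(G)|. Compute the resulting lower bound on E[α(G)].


E[|E(G)|] = C(39, 2)·p = 741 · (1/351) = 19/9.
E[α(G)] ≥ n − E[|E(G)|] = 39 − 19/9 = 332/9.
Numerically: ≈ 36.888889.
(This is only a lower bound; the true E[α(G)] may be larger.)

E[α(G)] ≥ 332/9 ≈ 36.888889.


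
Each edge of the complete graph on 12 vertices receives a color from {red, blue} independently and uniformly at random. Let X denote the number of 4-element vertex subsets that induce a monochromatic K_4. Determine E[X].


Let X = Σ_S X_S over the C(12, 4) = 495 subsets S of size 4, where X_S = 1 if the K_4 on S is monochromatic.
For a fixed S, the K_4 on S has C(4, 2) = 6 edges. P[all 6 edges red] = (1/2)^6, and likewise for blue, so P[monochromatic] = 2·(1/2)^6 = 2^{1 − 6} = 1/32.
Summing: E[X] = C(12, 4) · 2^{1 − 6} = 495 · 1/32 = 495/32.
Numerically: E[X] ≈ 15.468750.

E[X] = C(12,4)·2^(1−C(4,2)) = 495/32 ≈ 15.468750.


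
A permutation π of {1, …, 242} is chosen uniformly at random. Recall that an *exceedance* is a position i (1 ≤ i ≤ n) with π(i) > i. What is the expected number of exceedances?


Write X = Σ_{i=1}^{242} X_i, where X_i = 1_{π(i) > i}.
For each fixed i, π(i) is uniform over {1, …, 242} (marginal of a uniform permutation), so P[π(i) > i] = (n − i)/n. Summing: Σ_{i=1}^{242} (n − i)/n = (0 + 1 + … + 241)/242 = 242(242 − 1)/(2·242) = (242 − 1)/2.
Hence E[X] = Σ_{i=1}^{242} (242 − i)/242 = 241/2 ≈ 120.5000.

E[X] = 241/2 = 120.5000.


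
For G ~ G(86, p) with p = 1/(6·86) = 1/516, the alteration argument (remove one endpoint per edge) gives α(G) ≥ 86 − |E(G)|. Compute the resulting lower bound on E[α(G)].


E[|E(G)|] = C(86, 2)·p = 3655 · (1/516) = 85/12.
E[α(G)] ≥ n − E[|E(G)|] = 86 − 85/12 = 947/12.
Numerically: ≈ 78.9167.
(This is only a lower bound; the true E[α(G)] may be larger.)

E[α(G)] ≥ 947/12 ≈ 78.9167.


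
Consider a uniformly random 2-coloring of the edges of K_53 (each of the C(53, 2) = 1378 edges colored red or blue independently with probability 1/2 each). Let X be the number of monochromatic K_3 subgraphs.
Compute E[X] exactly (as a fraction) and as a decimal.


Let X = Σ_S X_S over the C(53, 3) = 23426 subsets S of size 3, where X_S = 1 if the K_3 on S is monochromatic.
For a fixed S, the K_3 on S has C(3, 2) = 3 edges. P[all 3 edges red] = (1/2)^3, and likewise for blue, so P[monochromatic] = 2·(1/2)^3 = 2^{1 − 3} = 1/4.
Summing: E[X] = C(53, 3) · 2^{1 − 3} = 23426 · 1/4 = 11713/2.
Numerically: E[X] ≈ 5856.50000.

E[X] = C(53,3)·2^(1−C(3,2)) = 11713/2 ≈ 5856.50000.


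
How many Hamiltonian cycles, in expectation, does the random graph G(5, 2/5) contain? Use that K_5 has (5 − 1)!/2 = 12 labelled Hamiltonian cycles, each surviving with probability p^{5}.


K_5 has (5 − 1)!/2 = 12 labelled Hamiltonian cycles.
For each such Hamiltonian cycle H, let X_H = 1 if all 5 edges of H are present in G. Then P[X_H = 1] = p^{5} = (2/5)^{5} = 32/3125.
By linearity: E[X] = Σ_H E[X_H] = 12 · p^{5} = 12 · 32/3125 = 384/3125.
Numerically: E[X] ≈ 0.123.

E[X] = 12 · (2/5)^{5} = 384/3125 ≈ 0.123.


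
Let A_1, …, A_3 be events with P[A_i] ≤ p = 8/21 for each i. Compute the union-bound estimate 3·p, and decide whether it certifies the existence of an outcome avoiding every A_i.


Union bound: P[∪_{i=1}^{3} A_i] ≤ Σ_i P[A_i] ≤ 3·p = 3·(8/21) = 8/7.
Numerically: 8/7 ≈ 1.14286.
Is 8/7 < 1? NO.
Since the bound 8/7 is ≥ 1, the union bound is uninformative here; it does NOT by itself certify existence.

3·p = 8/7 ≈ 1.14286; existence NOT certified by the union bound.


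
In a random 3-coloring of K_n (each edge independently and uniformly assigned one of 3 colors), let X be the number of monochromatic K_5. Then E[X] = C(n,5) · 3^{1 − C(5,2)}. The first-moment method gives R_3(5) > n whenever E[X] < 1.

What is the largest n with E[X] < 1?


We need C(n, 5) · 3^{1 − 10} < 1, i.e. C(n, 5) < 3^{10 − 1} = 19683.
Check values of n near the boundary:
  n = 18: C(18, 5) = 8568; 8568 < 19683? YES
  n = 19: C(19, 5) = 11628; 11628 < 19683? YES
  n = 20: C(20, 5) = 15504; 15504 < 19683? YES
  n = 21: C(21, 5) = 20349; 20349 < 19683? NO
The largest n with C(n, 5) < 19683 is n = 20 (where E[X] = 5168/6561 ≈ 0.787685). Hence R_3(5) > 20, i.e. R_3(5) ≥ 21.

Largest n = 20; hence R_3(5) > 20.


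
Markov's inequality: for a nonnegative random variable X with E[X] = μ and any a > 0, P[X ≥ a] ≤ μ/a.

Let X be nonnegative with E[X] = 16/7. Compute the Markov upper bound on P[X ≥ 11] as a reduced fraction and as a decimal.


μ = E[X] = 16/7, a = 11.
Markov: P[X ≥ 11] ≤ μ/a = (16/7)/11 = 16/77.
Numerically: ≈ 0.20779.
(Since a = 11 > μ = 2.28571, the bound 16/77 is < 1 and informative.)

P[X ≥ 11] ≤ 16/77 ≈ 0.20779.


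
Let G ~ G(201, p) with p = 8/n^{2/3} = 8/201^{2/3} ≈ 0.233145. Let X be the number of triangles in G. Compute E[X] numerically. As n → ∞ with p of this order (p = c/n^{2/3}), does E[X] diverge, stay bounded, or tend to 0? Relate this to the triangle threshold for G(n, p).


Number of potential triangles: C(201, 3) = 1333300.
Each occurs with probability p³ ≈ (0.233145)³ ≈ 1.26729536e-02.
By linearity: E[X] = C(201, 3)·p³ ≈ 1333300 · 1.26729536e-02 ≈ 16896.849088.
Since α = 2/3 < 1, p = c/n^{2/3} ≫ 1/n is above the triangle threshold p ~ 1/n. Asymptotically E[X] ~ (c³/6)·n^{3(1−α)} = (8³/6)·n^{1} → ∞; triangles are abundant w.h.p.

E[X] ≈ 16896.849088; in regime p = Θ(1/n^{2/3}) E[X] diverges (above the triangle threshold p ~ 1/n).


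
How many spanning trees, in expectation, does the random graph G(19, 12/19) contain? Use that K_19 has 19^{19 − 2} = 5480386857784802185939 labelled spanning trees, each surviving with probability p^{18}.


K_19 has 19^{19 − 2} = 5480386857784802185939 labelled spanning trees.
For each such spanning tree H, let X_H = 1 if all 18 edges of H are present in G. Then P[X_H = 1] = p^{18} = (12/19)^{18} = 26623333280885243904/104127350297911241532841.
By linearity: E[X] = Σ_H E[X_H] = 5480386857784802185939 · p^{18} = 5480386857784802185939 · 26623333280885243904/104127350297911241532841 = 26623333280885243904/19.
Numerically: E[X] ≈ 1.40123e+18.

E[X] = 5480386857784802185939 · (12/19)^{18} = 26623333280885243904/19 ≈ 1.40123e+18.


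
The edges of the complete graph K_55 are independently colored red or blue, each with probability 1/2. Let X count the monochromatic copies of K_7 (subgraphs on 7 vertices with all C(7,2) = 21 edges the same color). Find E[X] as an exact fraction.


Let X = Σ_S X_S over the C(55, 7) = 202927725 subsets S of size 7, where X_S = 1 if the K_7 on S is monochromatic.
For a fixed S, the K_7 on S has C(7, 2) = 21 edges. P[all 21 edges red] = (1/2)^21, and likewise for blue, so P[monochromatic] = 2·(1/2)^21 = 2^{1 − 21} = 1/1048576.
Summing: E[X] = C(55, 7) · 2^{1 − 21} = 202927725 · 1/1048576 = 202927725/1048576.
Numerically: E[X] ≈ 193.526959.

E[X] = C(55,7)·2^(1−C(7,2)) = 202927725/1048576 ≈ 193.526959.


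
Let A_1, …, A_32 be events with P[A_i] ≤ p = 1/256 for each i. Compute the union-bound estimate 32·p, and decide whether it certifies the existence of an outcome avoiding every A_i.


Union bound: P[∪_{i=1}^{32} A_i] ≤ Σ_i P[A_i] ≤ 32·p = 32·(1/256) = 1/8.
Numerically: 1/8 ≈ 0.1250000.
Is 1/8 < 1? YES.
Since P[∪ A_i] ≤ 1/8 < 1, the complement has P[∩ A_i^c] ≥ 1 − 1/8 = 7/8 > 0, so some outcome avoids every A_i.

32·p = 1/8 ≈ 0.1250000; existence CERTIFIED by the union bound.


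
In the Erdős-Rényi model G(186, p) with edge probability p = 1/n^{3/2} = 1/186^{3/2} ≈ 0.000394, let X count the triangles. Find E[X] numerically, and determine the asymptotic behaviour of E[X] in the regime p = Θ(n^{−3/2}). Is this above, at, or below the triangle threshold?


Number of potential triangles: C(186, 3) = 1055240.
Each occurs with probability p³ ≈ (0.000394)³ ≈ 6.12621e-11.
By linearity: E[X] = C(186, 3)·p³ ≈ 1055240 · 6.12621e-11 ≈ 0.000.
Since α = 3/2 > 1, p = c/n^{3/2} = o(1/n) is below the triangle threshold p ~ 1/n. Asymptotically E[X] ~ (c³/6)·n^{3(1−α)} = (1³/6)·n^{-1.5} → 0, so by Markov's inequality G has no triangles w.h.p.

E[X] ≈ 0.000; in regime p = Θ(1/n^{3/2}) E[X] tends to 0 (below the triangle threshold p ~ 1/n).


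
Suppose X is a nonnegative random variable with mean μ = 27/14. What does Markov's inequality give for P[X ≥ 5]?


μ = E[X] = 27/14, a = 5.
Markov: P[X ≥ 5] ≤ μ/a = (27/14)/5 = 27/70.
Numerically: ≈ 0.385714.
(Since a = 5 > μ = 1.928571, the bound 27/70 is < 1 and informative.)

P[X ≥ 5] ≤ 27/70 ≈ 0.385714.


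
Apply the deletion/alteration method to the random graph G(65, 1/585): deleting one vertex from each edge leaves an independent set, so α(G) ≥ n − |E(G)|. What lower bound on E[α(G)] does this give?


E[|E(G)|] = C(65, 2)·p = 2080 · (1/585) = 32/9.
E[α(G)] ≥ n − E[|E(G)|] = 65 − 32/9 = 553/9.
Numerically: ≈ 61.444444.
(This is only a lower bound; the true E[α(G)] may be larger.)

E[α(G)] ≥ 553/9 ≈ 61.444444.


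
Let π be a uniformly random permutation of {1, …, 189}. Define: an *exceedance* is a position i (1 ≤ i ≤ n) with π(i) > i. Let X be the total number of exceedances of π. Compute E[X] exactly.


Write X = Σ_{i=1}^{189} X_i, where X_i = 1_{π(i) > i}.
For each fixed i, π(i) is uniform over {1, …, 189} (marginal of a uniform permutation), so P[π(i) > i] = (n − i)/n. Summing: Σ_{i=1}^{189} (n − i)/n = (0 + 1 + … + 188)/189 = 189(189 − 1)/(2·189) = (189 − 1)/2.
Hence E[X] = Σ_{i=1}^{189} (189 − i)/189 = 94 ≈ 94.00000.

E[X] = 94 = 94.00000.


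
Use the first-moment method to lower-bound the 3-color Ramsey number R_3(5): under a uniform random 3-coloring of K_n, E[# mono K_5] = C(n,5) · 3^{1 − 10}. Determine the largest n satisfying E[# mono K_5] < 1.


We need C(n, 5) · 3^{1 − 10} < 1, i.e. C(n, 5) < 3^{10 − 1} = 19683.
Check values of n near the boundary:
  n = 18: C(18, 5) = 8568; 8568 < 19683? YES
  n = 19: C(19, 5) = 11628; 11628 < 19683? YES
  n = 20: C(20, 5) = 15504; 15504 < 19683? YES
  n = 21: C(21, 5) = 20349; 20349 < 19683? NO
  n = 22: C(22, 5) = 26334; 26334 < 19683? NO
The largest n with C(n, 5) < 19683 is n = 20 (where E[X] = 5168/6561 ≈ 0.78768). Hence R_3(5) > 20, i.e. R_3(5) ≥ 21.

Largest n = 20; hence R_3(5) > 20.


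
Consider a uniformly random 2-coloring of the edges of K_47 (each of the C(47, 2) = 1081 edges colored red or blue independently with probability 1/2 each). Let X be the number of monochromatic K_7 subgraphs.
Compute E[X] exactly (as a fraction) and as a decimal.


Let X = Σ_S X_S over the C(47, 7) = 62891499 subsets S of size 7, where X_S = 1 if the K_7 on S is monochromatic.
For a fixed S, the K_7 on S has C(7, 2) = 21 edges. P[all 21 edges red] = (1/2)^21, and likewise for blue, so P[monochromatic] = 2·(1/2)^21 = 2^{1 − 21} = 1/1048576.
By linearity: E[X] = C(47, 7) · 2^{1 − 21} = 62891499 · 1/1048576 = 62891499/1048576.
Numerically: E[X] ≈ 59.9780.

E[X] = C(47,7)·2^(1−C(7,2)) = 62891499/1048576 ≈ 59.9780.


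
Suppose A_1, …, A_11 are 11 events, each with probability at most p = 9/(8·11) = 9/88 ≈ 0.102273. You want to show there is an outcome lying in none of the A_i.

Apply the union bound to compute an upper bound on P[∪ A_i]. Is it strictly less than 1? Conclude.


Union bound: P[∪_{i=1}^{11} A_i] ≤ Σ_i P[A_i] ≤ 11·p = 11·(9/88) = 9/8.
Numerically: 9/8 ≈ 1.125000.
Is 9/8 < 1? NO.
Since the bound 9/8 is ≥ 1, the union bound is uninformative here; it does NOT by itself certify existence.

11·p = 9/8 ≈ 1.125000; existence NOT certified by the union bound.


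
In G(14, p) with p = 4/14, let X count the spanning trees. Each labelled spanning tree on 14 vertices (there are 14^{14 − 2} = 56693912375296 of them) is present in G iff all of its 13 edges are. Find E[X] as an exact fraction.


K_14 has 14^{14 − 2} = 56693912375296 labelled spanning trees.
For each such spanning tree H, let X_H = 1 if all 13 edges of H are present in G. Then P[X_H = 1] = p^{13} = (2/7)^{13} = 8192/96889010407.
By linearity of expectation: E[X] = Σ_H E[X_H] = 56693912375296 · p^{13} = 56693912375296 · 8192/96889010407 = 33554432/7.
Numerically: E[X] ≈ 4.793e+06.

E[X] = 56693912375296 · (2/7)^{13} = 33554432/7 ≈ 4.793e+06.


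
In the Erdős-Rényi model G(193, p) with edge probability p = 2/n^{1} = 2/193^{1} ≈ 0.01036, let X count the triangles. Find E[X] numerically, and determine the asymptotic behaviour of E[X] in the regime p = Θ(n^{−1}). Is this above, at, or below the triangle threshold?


Number of potential triangles: C(193, 3) = 1179616.
Each occurs with probability p³ ≈ (0.01036)³ ≈ 1.112802e-06.
By linearity: E[X] = C(193, 3)·p³ ≈ 1179616 · 1.112802e-06 ≈ 1.3127.
Here α = 1, so p = 2/n is exactly at the triangle threshold p ~ 1/n. Asymptotically E[X] → c³/6 = 2³/6 = 4/3 ≈ 1.3333, a bounded constant. In this regime the triangle count is asymptotically Poisson(c³/6).

E[X] ≈ 1.3127; in regime p = Θ(1/n^{1}) E[X] stays bounded (at the triangle threshold p ~ 1/n).


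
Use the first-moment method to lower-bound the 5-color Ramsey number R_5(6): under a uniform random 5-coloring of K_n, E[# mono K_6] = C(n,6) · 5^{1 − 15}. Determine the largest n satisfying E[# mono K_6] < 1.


We need C(n, 6) · 5^{1 − 15} < 1, i.e. C(n, 6) < 5^{15 − 1} = 6103515625.
Check values of n near the boundary:
  n = 128: C(128, 6) = 5423611200; 5423611200 < 6103515625? YES
  n = 129: C(129, 6) = 5688177600; 5688177600 < 6103515625? YES
  n = 130: C(130, 6) = 5963412000; 5963412000 < 6103515625? YES
  n = 131: C(131, 6) = 6249655776; 6249655776 < 6103515625? NO
The largest n with C(n, 6) < 6103515625 is n = 130 (where E[X] = 47707296/48828125 ≈ 0.97705). Hence R_5(6) > 130, i.e. R_5(6) ≥ 131.

Largest n = 130; hence R_5(6) > 130.


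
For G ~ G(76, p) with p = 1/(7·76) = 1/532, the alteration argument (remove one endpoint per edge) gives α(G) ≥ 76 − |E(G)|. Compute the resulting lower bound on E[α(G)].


E[|E(G)|] = C(76, 2)·p = 2850 · (1/532) = 75/14.
E[α(G)] ≥ n − E[|E(G)|] = 76 − 75/14 = 989/14.
Numerically: ≈ 70.64286.
(This is only a lower bound; the true E[α(G)] may be larger.)

E[α(G)] ≥ 989/14 ≈ 70.64286.


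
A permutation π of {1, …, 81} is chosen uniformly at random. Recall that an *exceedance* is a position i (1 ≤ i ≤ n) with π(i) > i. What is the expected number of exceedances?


Write X = Σ_{i=1}^{81} X_i, where X_i = 1_{π(i) > i}.
For each fixed i, π(i) is uniform over {1, …, 81} (marginal of a uniform permutation), so P[π(i) > i] = (n − i)/n. Summing: Σ_{i=1}^{81} (n − i)/n = (0 + 1 + … + 80)/81 = 81(81 − 1)/(2·81) = (81 − 1)/2.
Hence E[X] = Σ_{i=1}^{81} (81 − i)/81 = 40 ≈ 40.000.

E[X] = 40 = 40.000.


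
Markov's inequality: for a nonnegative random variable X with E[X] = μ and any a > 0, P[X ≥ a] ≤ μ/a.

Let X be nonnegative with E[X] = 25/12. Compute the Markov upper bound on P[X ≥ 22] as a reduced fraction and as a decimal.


μ = E[X] = 25/12, a = 22.
Markov: P[X ≥ 22] ≤ μ/a = (25/12)/22 = 25/264.
Numerically: ≈ 0.09470.
(Since a = 22 > μ = 2.08333, the bound 25/264 is < 1 and informative.)

P[X ≥ 22] ≤ 25/264 ≈ 0.09470.


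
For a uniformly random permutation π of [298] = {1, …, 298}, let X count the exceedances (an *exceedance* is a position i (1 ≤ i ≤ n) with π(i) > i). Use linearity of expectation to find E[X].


Write X = Σ_{i=1}^{298} X_i, where X_i = 1_{π(i) > i}.
For each fixed i, π(i) is uniform over {1, …, 298} (marginal of a uniform permutation), so P[π(i) > i] = (n − i)/n. Summing: Σ_{i=1}^{298} (n − i)/n = (0 + 1 + … + 297)/298 = 298(298 − 1)/(2·298) = (298 − 1)/2.
Hence E[X] = Σ_{i=1}^{298} (298 − i)/298 = 297/2 ≈ 148.5000.

E[X] = 297/2 = 148.5000.


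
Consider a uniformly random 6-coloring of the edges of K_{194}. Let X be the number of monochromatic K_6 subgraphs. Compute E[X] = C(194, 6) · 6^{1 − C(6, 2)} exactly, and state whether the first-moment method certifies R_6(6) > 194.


E[X] = C(194, 6) · 6^{1 − 15} = 68482017072 · 6^{−14} = 68482017072/78364164096.
As a reduced fraction: E[X] = 475569563/544195584 ≈ 0.874.
Is E[X] < 1? YES.
Since E[X] < 1, there exists a 6-coloring of K_{194} with no monochromatic K_6; hence R_6(6) > 194.

E[X] = 475569563/544195584 ≈ 0.874; E[X] < 1, so R_6(6) > 194.


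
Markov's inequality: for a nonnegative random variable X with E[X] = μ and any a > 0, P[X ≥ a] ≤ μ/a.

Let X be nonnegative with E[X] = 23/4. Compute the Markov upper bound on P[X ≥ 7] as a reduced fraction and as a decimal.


μ = E[X] = 23/4, a = 7.
Markov: P[X ≥ 7] ≤ μ/a = (23/4)/7 = 23/28.
Numerically: ≈ 0.82143.
(Since a = 7 > μ = 5.75000, the bound 23/28 is < 1 and informative.)

P[X ≥ 7] ≤ 23/28 ≈ 0.82143.


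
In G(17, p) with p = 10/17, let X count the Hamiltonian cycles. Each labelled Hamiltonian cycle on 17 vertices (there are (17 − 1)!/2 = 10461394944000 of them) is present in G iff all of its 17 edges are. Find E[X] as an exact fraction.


K_17 has (17 − 1)!/2 = 10461394944000 labelled Hamiltonian cycles.
For each such Hamiltonian cycle H, let X_H = 1 if all 17 edges of H are present in G. Then P[X_H = 1] = p^{17} = (10/17)^{17} = 100000000000000000/827240261886336764177.
By linearity of expectation: E[X] = Σ_H E[X_H] = 10461394944000 · p^{17} = 10461394944000 · 100000000000000000/827240261886336764177 = 1046139494400000000000000000000/827240261886336764177.
Numerically: E[X] ≈ 1.26461e+09.

E[X] = 10461394944000 · (10/17)^{17} = 1046139494400000000000000000000/827240261886336764177 ≈ 1.26461e+09.


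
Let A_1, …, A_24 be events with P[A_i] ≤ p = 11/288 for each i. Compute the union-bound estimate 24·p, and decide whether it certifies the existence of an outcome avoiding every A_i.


Union bound: P[∪_{i=1}^{24} A_i] ≤ Σ_i P[A_i] ≤ 24·p = 24·(11/288) = 11/12.
Numerically: 11/12 ≈ 0.9167.
Is 11/12 < 1? YES.
Since P[∪ A_i] ≤ 11/12 < 1, the complement has P[∩ A_i^c] ≥ 1 − 11/12 = 1/12 > 0, so some outcome avoids every A_i.

24·p = 11/12 ≈ 0.9167; existence CERTIFIED by the union bound.


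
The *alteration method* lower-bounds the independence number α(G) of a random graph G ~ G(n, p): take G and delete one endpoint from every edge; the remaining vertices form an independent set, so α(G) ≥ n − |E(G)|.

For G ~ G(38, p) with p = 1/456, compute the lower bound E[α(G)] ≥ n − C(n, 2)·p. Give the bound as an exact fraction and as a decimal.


E[|E(G)|] = C(38, 2)·p = 703 · (1/456) = 37/24.
E[α(G)] ≥ n − E[|E(G)|] = 38 − 37/24 = 875/24.
Numerically: ≈ 36.45833.
(This is only a lower bound; the true E[α(G)] may be larger.)

E[α(G)] ≥ 875/24 ≈ 36.45833.


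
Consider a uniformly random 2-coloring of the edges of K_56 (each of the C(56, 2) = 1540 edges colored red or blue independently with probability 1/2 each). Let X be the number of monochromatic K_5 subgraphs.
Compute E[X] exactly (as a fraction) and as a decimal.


Let X = Σ_S X_S over the C(56, 5) = 3819816 subsets S of size 5, where X_S = 1 if the K_5 on S is monochromatic.
For a fixed S, the K_5 on S has C(5, 2) = 10 edges. P[all 10 edges red] = (1/2)^10, and likewise for blue, so P[monochromatic] = 2·(1/2)^10 = 2^{1 − 10} = 1/512.
Summing: E[X] = C(56, 5) · 2^{1 − 10} = 3819816 · 1/512 = 477477/64.
Numerically: E[X] ≈ 7460.578125.

E[X] = C(56,5)·2^(1−C(5,2)) = 477477/64 ≈ 7460.578125.


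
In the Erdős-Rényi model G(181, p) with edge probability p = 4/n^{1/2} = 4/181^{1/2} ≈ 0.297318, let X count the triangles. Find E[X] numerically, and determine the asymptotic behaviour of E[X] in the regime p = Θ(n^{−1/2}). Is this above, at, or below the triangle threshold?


Number of potential triangles: C(181, 3) = 971970.
Each occurs with probability p³ ≈ (0.297318)³ ≈ 2.62822240e-02.
By linearity: E[X] = C(181, 3)·p³ ≈ 971970 · 2.62822240e-02 ≈ 25545.533218.
Since α = 1/2 < 1, p = c/n^{1/2} ≫ 1/n is above the triangle threshold p ~ 1/n. Asymptotically E[X] ~ (c³/6)·n^{3(1−α)} = (4³/6)·n^{1.5} → ∞; triangles are abundant w.h.p.

E[X] ≈ 25545.533218; in regime p = Θ(1/n^{1/2}) E[X] diverges (above the triangle threshold p ~ 1/n).


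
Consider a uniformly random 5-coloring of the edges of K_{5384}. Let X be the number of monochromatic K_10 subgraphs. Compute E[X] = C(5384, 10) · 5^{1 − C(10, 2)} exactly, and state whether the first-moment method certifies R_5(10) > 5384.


E[X] = C(5384, 10) · 5^{1 − 45} = 5593137120741932124090737609600 · 5^{−44} = 5593137120741932124090737609600/5684341886080801486968994140625.
As a reduced fraction: E[X] = 223725484829677284963629504384/227373675443232059478759765625 ≈ 0.983955.
Is E[X] < 1? YES.
Since E[X] < 1, there exists a 5-coloring of K_{5384} with no monochromatic K_10; hence R_5(10) > 5384.

E[X] = 223725484829677284963629504384/227373675443232059478759765625 ≈ 0.983955; E[X] < 1, so R_5(10) > 5384.


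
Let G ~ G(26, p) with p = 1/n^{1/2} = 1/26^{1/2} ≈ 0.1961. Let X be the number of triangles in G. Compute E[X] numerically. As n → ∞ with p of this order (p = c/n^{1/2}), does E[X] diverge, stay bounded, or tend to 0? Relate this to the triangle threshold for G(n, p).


Number of potential triangles: C(26, 3) = 2600.
Each occurs with probability p³ ≈ (0.1961)³ ≈ 7.542928e-03.
By linearity: E[X] = C(26, 3)·p³ ≈ 2600 · 7.542928e-03 ≈ 19.6116.
Since α = 1/2 < 1, p = c/n^{1/2} ≫ 1/n is above the triangle threshold p ~ 1/n. Asymptotically E[X] ~ (c³/6)·n^{3(1−α)} = (1³/6)·n^{1.5} → ∞; triangles are abundant w.h.p.

E[X] ≈ 19.6116; in regime p = Θ(1/n^{1/2}) E[X] diverges (above the triangle threshold p ~ 1/n).


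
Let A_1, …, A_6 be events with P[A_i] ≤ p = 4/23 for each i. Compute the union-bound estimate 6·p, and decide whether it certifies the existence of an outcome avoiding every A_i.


Union bound: P[∪_{i=1}^{6} A_i] ≤ Σ_i P[A_i] ≤ 6·p = 6·(4/23) = 24/23.
Numerically: 24/23 ≈ 1.04348.
Is 24/23 < 1? NO.
Since the bound 24/23 is ≥ 1, the union bound is uninformative here; it does NOT by itself certify existence.

6·p = 24/23 ≈ 1.04348; existence NOT certified by the union bound.


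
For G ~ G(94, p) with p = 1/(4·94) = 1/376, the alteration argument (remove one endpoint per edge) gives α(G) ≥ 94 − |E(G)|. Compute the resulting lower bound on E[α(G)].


E[|E(G)|] = C(94, 2)·p = 4371 · (1/376) = 93/8.
E[α(G)] ≥ n − E[|E(G)|] = 94 − 93/8 = 659/8.
Numerically: ≈ 82.3750.
(This is only a lower bound; the true E[α(G)] may be larger.)

E[α(G)] ≥ 659/8 ≈ 82.3750.


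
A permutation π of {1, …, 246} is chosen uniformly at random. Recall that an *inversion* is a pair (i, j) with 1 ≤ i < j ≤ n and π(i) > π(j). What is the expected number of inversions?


Write X = Σ X_I over the C(246, 2) = 30135 pairs i < j, with X_I the indicator of one inversion.
There are 30135 indicators.
For each fixed pair i < j, the values π(i) and π(j) are two distinct elements of {1, …, 246} in uniformly random order; by symmetry P[π(i) > π(j)] = 1/2.
By linearity: E[X] = 30135 · (1/2) = C(246, 2) · (1/2) = 30135/2 = 30135/2 ≈ 15067.500000.

E[X] = 30135/2 = 15067.500000.


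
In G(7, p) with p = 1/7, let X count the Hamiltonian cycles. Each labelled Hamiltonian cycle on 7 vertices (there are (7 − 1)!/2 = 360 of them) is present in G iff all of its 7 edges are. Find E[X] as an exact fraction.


K_7 has (7 − 1)!/2 = 360 labelled Hamiltonian cycles.
For each such Hamiltonian cycle H, let X_H = 1 if all 7 edges of H are present in G. Then P[X_H = 1] = p^{7} = (1/7)^{7} = 1/823543.
By linearity of expectation: E[X] = Σ_H E[X_H] = 360 · p^{7} = 360 · 1/823543 = 360/823543.
Numerically: E[X] ≈ 0.000437136.

E[X] = 360 · (1/7)^{7} = 360/823543 ≈ 0.000437136.


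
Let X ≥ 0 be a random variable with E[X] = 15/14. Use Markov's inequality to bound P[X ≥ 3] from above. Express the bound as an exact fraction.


μ = E[X] = 15/14, a = 3.
Markov: P[X ≥ 3] ≤ μ/a = (15/14)/3 = 5/14.
Numerically: ≈ 0.357.
(Since a = 3 > μ = 1.071, the bound 5/14 is < 1 and informative.)

P[X ≥ 3] ≤ 5/14 ≈ 0.357.


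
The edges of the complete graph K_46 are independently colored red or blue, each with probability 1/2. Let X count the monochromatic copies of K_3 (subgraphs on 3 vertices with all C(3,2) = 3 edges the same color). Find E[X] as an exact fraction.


Let X = Σ_S X_S over the C(46, 3) = 15180 subsets S of size 3, where X_S = 1 if the K_3 on S is monochromatic.
For a fixed S, the K_3 on S has C(3, 2) = 3 edges. P[all 3 edges red] = (1/2)^3, and likewise for blue, so P[monochromatic] = 2·(1/2)^3 = 2^{1 − 3} = 1/4.
Summing: E[X] = C(46, 3) · 2^{1 − 3} = 15180 · 1/4 = 3795.
Numerically: E[X] ≈ 3795.00000.

E[X] = C(46,3)·2^(1−C(3,2)) = 3795 ≈ 3795.00000.


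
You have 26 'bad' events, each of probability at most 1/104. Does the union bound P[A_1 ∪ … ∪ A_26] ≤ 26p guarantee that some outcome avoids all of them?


Union bound: P[∪_{i=1}^{26} A_i] ≤ Σ_i P[A_i] ≤ 26·p = 26·(1/104) = 1/4.
Numerically: 1/4 ≈ 0.2500.
Is 1/4 < 1? YES.
Since P[∪ A_i] ≤ 1/4 < 1, the complement has P[∩ A_i^c] ≥ 1 − 1/4 = 3/4 > 0, so some outcome avoids every A_i.

26·p = 1/4 ≈ 0.2500; existence CERTIFIED by the union bound.


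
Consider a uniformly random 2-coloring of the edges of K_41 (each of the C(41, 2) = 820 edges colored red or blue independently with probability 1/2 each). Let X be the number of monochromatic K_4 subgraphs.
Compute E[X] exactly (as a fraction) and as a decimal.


Let X = Σ_S X_S over the C(41, 4) = 101270 subsets S of size 4, where X_S = 1 if the K_4 on S is monochromatic.
For a fixed S, the K_4 on S has C(4, 2) = 6 edges. P[all 6 edges red] = (1/2)^6, and likewise for blue, so P[monochromatic] = 2·(1/2)^6 = 2^{1 − 6} = 1/32.
By linearity of expectation: E[X] = C(41, 4) · 2^{1 − 6} = 101270 · 1/32 = 50635/16.
Numerically: E[X] ≈ 3164.68750.

E[X] = C(41,4)·2^(1−C(4,2)) = 50635/16 ≈ 3164.68750.


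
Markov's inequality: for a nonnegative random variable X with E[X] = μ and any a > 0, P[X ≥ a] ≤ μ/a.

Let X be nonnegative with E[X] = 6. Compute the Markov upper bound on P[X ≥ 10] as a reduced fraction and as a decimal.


μ = E[X] = 6, a = 10.
Markov: P[X ≥ 10] ≤ μ/a = (6)/10 = 3/5.
Numerically: ≈ 0.6000.
(Since a = 10 > μ = 6.0000, the bound 3/5 is < 1 and informative.)

P[X ≥ 10] ≤ 3/5 ≈ 0.6000.


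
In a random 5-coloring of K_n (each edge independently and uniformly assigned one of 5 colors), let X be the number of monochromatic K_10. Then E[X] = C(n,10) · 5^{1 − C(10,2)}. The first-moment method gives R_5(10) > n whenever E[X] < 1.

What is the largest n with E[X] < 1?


We need C(n, 10) · 5^{1 − 45} < 1, i.e. C(n, 10) < 5^{45 − 1} = 5684341886080801486968994140625.
Check values of n near the boundary:
  n = 5391: C(5391, 10) = 5666344714787188828795213697883; 5666344714787188828795213697883 < 5684341886080801486968994140625? YES
  n = 5392: C(5392, 10) = 5676873040158402483252283957448; 5676873040158402483252283957448 < 5684341886080801486968994140625? YES
  n = 5393: C(5393, 10) = 5687418968154238267170642278008; 5687418968154238267170642278008 < 5684341886080801486968994140625? NO
The largest n with C(n, 10) < 5684341886080801486968994140625 is n = 5392 (where E[X] = 5676873040158402483252283957448/5684341886080801486968994140625 ≈ 0.9986861). Hence R_5(10) > 5392, i.e. R_5(10) ≥ 5393.

Largest n = 5392; hence R_5(10) > 5392.


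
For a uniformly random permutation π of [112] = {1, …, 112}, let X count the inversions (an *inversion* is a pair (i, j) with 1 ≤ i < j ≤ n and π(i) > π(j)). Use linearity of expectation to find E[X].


Write X = Σ X_I over the C(112, 2) = 6216 pairs i < j, with X_I the indicator of one inversion.
There are 6216 indicators.
For each fixed pair i < j, the values π(i) and π(j) are two distinct elements of {1, …, 112} in uniformly random order; by symmetry P[π(i) > π(j)] = 1/2.
By linearity: E[X] = 6216 · (1/2) = C(112, 2) · (1/2) = 6216/2 = 3108 ≈ 3108.0000.

E[X] = 3108 = 3108.0000.


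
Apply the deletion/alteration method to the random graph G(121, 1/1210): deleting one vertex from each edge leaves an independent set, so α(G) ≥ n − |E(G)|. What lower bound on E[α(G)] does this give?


E[|E(G)|] = C(121, 2)·p = 7260 · (1/1210) = 6.
E[α(G)] ≥ n − E[|E(G)|] = 121 − 6 = 115.
Numerically: ≈ 115.000000.
(This is only a lower bound; the true E[α(G)] may be larger.)

E[α(G)] ≥ 115 ≈ 115.000000.


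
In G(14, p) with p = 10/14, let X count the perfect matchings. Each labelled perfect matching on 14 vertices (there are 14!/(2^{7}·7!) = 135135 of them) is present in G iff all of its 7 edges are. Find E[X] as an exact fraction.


K_14 has 14!/(2^{7}·7!) = 135135 labelled perfect matchings.
For each such perfect matching H, let X_H = 1 if all 7 edges of H are present in G. Then P[X_H = 1] = p^{7} = (5/7)^{7} = 78125/823543.
By linearity: E[X] = Σ_H E[X_H] = 135135 · p^{7} = 135135 · 78125/823543 = 1508203125/117649.
Numerically: E[X] ≈ 12819.5.

E[X] = 135135 · (5/7)^{7} = 1508203125/117649 ≈ 12819.5.


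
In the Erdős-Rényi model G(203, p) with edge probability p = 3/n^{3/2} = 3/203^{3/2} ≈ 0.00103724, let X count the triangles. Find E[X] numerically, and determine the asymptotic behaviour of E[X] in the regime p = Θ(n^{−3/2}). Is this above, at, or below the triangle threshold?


Number of potential triangles: C(203, 3) = 1373701.
Each occurs with probability p³ ≈ (0.00103724)³ ≈ 1.11591623e-09.
By linearity: E[X] = C(203, 3)·p³ ≈ 1373701 · 1.11591623e-09 ≈ 0.001533.
Since α = 3/2 > 1, p = c/n^{3/2} = o(1/n) is below the triangle threshold p ~ 1/n. Asymptotically E[X] ~ (c³/6)·n^{3(1−α)} = (3³/6)·n^{-1.5} → 0, so by Markov's inequality G has no triangles w.h.p.

E[X] ≈ 0.001533; in regime p = Θ(1/n^{3/2}) E[X] tends to 0 (below the triangle threshold p ~ 1/n).


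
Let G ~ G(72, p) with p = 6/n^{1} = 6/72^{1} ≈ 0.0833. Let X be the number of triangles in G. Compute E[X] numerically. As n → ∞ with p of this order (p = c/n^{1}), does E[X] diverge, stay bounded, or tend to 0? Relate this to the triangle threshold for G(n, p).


Number of potential triangles: C(72, 3) = 59640.
Each occurs with probability p³ ≈ (0.0833)³ ≈ 5.78704e-04.
By linearity: E[X] = C(72, 3)·p³ ≈ 59640 · 5.78704e-04 ≈ 34.514.
Here α = 1, so p = 6/n is exactly at the triangle threshold p ~ 1/n. Asymptotically E[X] → c³/6 = 6³/6 = 36 ≈ 36.000, a bounded constant. In this regime the triangle count is asymptotically Poisson(c³/6).

E[X] ≈ 34.514; in regime p = Θ(1/n^{1}) E[X] stays bounded (at the triangle threshold p ~ 1/n).


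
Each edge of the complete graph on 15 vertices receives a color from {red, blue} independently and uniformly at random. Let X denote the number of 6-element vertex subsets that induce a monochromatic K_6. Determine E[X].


Let X = Σ_S X_S over the C(15, 6) = 5005 subsets S of size 6, where X_S = 1 if the K_6 on S is monochromatic.
For a fixed S, the K_6 on S has C(6, 2) = 15 edges. P[all 15 edges red] = (1/2)^15, and likewise for blue, so P[monochromatic] = 2·(1/2)^15 = 2^{1 − 15} = 1/16384.
By linearity of expectation: E[X] = C(15, 6) · 2^{1 − 15} = 5005 · 1/16384 = 5005/16384.
Numerically: E[X] ≈ 0.305481.

E[X] = C(15,6)·2^(1−C(6,2)) = 5005/16384 ≈ 0.305481.


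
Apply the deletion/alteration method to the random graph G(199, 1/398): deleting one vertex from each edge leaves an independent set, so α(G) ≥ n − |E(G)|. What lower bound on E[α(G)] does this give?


E[|E(G)|] = C(199, 2)·p = 19701 · (1/398) = 99/2.
E[α(G)] ≥ n − E[|E(G)|] = 199 − 99/2 = 299/2.
Numerically: ≈ 149.500.
(This is only a lower bound; the true E[α(G)] may be larger.)

E[α(G)] ≥ 299/2 ≈ 149.500.


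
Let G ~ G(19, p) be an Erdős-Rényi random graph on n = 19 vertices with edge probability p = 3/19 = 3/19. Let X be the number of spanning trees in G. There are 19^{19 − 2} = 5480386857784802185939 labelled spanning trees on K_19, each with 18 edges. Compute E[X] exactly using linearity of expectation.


K_19 has 19^{19 − 2} = 5480386857784802185939 labelled spanning trees.
For each such spanning tree H, let X_H = 1 if all 18 edges of H are present in G. Then P[X_H = 1] = p^{18} = (3/19)^{18} = 387420489/104127350297911241532841.
By linearity of expectation: E[X] = Σ_H E[X_H] = 5480386857784802185939 · p^{18} = 5480386857784802185939 · 387420489/104127350297911241532841 = 387420489/19.
Numerically: E[X] ≈ 2.03906e+07.

E[X] = 5480386857784802185939 · (3/19)^{18} = 387420489/19 ≈ 2.03906e+07.


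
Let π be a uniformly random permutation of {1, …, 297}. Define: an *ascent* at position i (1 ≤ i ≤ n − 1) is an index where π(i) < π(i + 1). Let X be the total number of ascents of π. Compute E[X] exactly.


Write X = Σ X_I over i = 1, …, 296, with X_I the indicator of one ascent.
There are 296 indicators.
For each fixed i, the pair (π(i), π(i+1)) is a uniformly random ordered pair of distinct values from {1, …, 297}; by symmetry P[π(i) < π(i+1)] = 1/2.
By linearity: E[X] = 296 · (1/2) = (297 − 1) · (1/2) = 148 ≈ 148.00000.

E[X] = 148 = 148.00000.


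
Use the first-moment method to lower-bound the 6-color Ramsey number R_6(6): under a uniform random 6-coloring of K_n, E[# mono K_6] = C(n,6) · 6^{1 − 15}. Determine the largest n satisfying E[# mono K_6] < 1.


We need C(n, 6) · 6^{1 − 15} < 1, i.e. C(n, 6) < 6^{15 − 1} = 78364164096.
Check values of n near the boundary:
  n = 193: C(193, 6) = 66364016544; 66364016544 < 78364164096? YES
  n = 194: C(194, 6) = 68482017072; 68482017072 < 78364164096? YES
  n = 195: C(195, 6) = 70656049360; 70656049360 < 78364164096? YES
  n = 196: C(196, 6) = 72887293024; 72887293024 < 78364164096? YES
  n = 197: C(197, 6) = 75176946208; 75176946208 < 78364164096? YES
  n = 198: C(198, 6) = 77526225777; 77526225777 < 78364164096? YES
  n = 199: C(199, 6) = 79936367511; 79936367511 < 78364164096? NO
  n = 200: C(200, 6) = 82408626300; 82408626300 < 78364164096? NO
The largest n with C(n, 6) < 78364164096 is n = 198 (where E[X] = 25842075259/26121388032 ≈ 0.989). Hence R_6(6) > 198, i.e. R_6(6) ≥ 199.

Largest n = 198; hence R_6(6) > 198.


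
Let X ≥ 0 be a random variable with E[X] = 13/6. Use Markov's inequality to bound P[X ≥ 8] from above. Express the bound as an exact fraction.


μ = E[X] = 13/6, a = 8.
Markov: P[X ≥ 8] ≤ μ/a = (13/6)/8 = 13/48.
Numerically: ≈ 0.27083.
(Since a = 8 > μ = 2.16667, the bound 13/48 is < 1 and informative.)

P[X ≥ 8] ≤ 13/48 ≈ 0.27083.


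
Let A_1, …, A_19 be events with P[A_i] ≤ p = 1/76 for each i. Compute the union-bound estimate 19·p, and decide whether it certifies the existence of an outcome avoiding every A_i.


Union bound: P[∪_{i=1}^{19} A_i] ≤ Σ_i P[A_i] ≤ 19·p = 19·(1/76) = 1/4.
Numerically: 1/4 ≈ 0.2500000.
Is 1/4 < 1? YES.
Since P[∪ A_i] ≤ 1/4 < 1, the complement has P[∩ A_i^c] ≥ 1 − 1/4 = 3/4 > 0, so some outcome avoids every A_i.

19·p = 1/4 ≈ 0.2500000; existence CERTIFIED by the union bound.


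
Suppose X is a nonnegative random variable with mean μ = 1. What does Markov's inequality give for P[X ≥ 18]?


μ = E[X] = 1, a = 18.
Markov: P[X ≥ 18] ≤ μ/a = (1)/18 = 1/18.
Numerically: ≈ 0.055556.
(Since a = 18 > μ = 1.000000, the bound 1/18 is < 1 and informative.)

P[X ≥ 18] ≤ 1/18 ≈ 0.055556.


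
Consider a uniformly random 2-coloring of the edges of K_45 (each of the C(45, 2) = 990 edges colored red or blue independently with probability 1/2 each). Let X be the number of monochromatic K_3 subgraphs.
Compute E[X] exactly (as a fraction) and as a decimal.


Let X = Σ_S X_S over the C(45, 3) = 14190 subsets S of size 3, where X_S = 1 if the K_3 on S is monochromatic.
For a fixed S, the K_3 on S has C(3, 2) = 3 edges. P[all 3 edges red] = (1/2)^3, and likewise for blue, so P[monochromatic] = 2·(1/2)^3 = 2^{1 − 3} = 1/4.
By linearity: E[X] = C(45, 3) · 2^{1 − 3} = 14190 · 1/4 = 7095/2.
Numerically: E[X] ≈ 3547.5000.

E[X] = C(45,3)·2^(1−C(3,2)) = 7095/2 ≈ 3547.5000.


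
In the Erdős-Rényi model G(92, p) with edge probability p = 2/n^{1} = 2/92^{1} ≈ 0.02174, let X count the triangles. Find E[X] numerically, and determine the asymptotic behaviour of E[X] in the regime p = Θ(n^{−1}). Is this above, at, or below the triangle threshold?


Number of potential triangles: C(92, 3) = 125580.
Each occurs with probability p³ ≈ (0.02174)³ ≈ 1.027369e-05.
By linearity: E[X] = C(92, 3)·p³ ≈ 125580 · 1.027369e-05 ≈ 1.2902.
Here α = 1, so p = 2/n is exactly at the triangle threshold p ~ 1/n. Asymptotically E[X] → c³/6 = 2³/6 = 4/3 ≈ 1.3333, a bounded constant. In this regime the triangle count is asymptotically Poisson(c³/6).

E[X] ≈ 1.2902; in regime p = Θ(1/n^{1}) E[X] stays bounded (at the triangle threshold p ~ 1/n).


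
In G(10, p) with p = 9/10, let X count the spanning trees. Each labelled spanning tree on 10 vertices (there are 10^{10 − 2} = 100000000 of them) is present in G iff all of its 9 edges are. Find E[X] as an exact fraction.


K_10 has 10^{10 − 2} = 100000000 labelled spanning trees.
For each such spanning tree H, let X_H = 1 if all 9 edges of H are present in G. Then P[X_H = 1] = p^{9} = (9/10)^{9} = 387420489/1000000000.
By linearity: E[X] = Σ_H E[X_H] = 100000000 · p^{9} = 100000000 · 387420489/1000000000 = 387420489/10.
Numerically: E[X] ≈ 3.8742e+07.

E[X] = 100000000 · (9/10)^{9} = 387420489/10 ≈ 3.8742e+07.


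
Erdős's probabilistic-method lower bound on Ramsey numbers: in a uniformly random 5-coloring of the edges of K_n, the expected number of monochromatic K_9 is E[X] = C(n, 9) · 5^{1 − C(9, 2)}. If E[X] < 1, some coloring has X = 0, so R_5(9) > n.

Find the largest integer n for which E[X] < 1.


We need C(n, 9) · 5^{1 − 36} < 1, i.e. C(n, 9) < 5^{36 − 1} = 2910383045673370361328125.
Check values of n near the boundary:
  n = 2167: C(2167, 9) = 2855899084841489792706810; 2855899084841489792706810 < 2910383045673370361328125? YES
  n = 2168: C(2168, 9) = 2867804175977929537095120; 2867804175977929537095120 < 2910383045673370361328125? YES
  n = 2169: C(2169, 9) = 2879753360044504243499683; 2879753360044504243499683 < 2910383045673370361328125? YES
  n = 2170: C(2170, 9) = 2891746779868845075610510; 2891746779868845075610510 < 2910383045673370361328125? YES
  n = 2171: C(2171, 9) = 2903784578674959601827205; 2903784578674959601827205 < 2910383045673370361328125? YES
  n = 2172: C(2172, 9) = 2915866900084148060642020; 2915866900084148060642020 < 2910383045673370361328125? NO
The largest n with C(n, 9) < 2910383045673370361328125 is n = 2171 (where E[X] = 580756915734991920365441/582076609134674072265625 ≈ 0.9977328). Hence R_5(9) > 2171, i.e. R_5(9) ≥ 2172.

Largest n = 2171; hence R_5(9) > 2171.
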